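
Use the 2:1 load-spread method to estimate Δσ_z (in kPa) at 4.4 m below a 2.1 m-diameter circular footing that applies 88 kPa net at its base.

Δσ_z ≈ 9.19 kPa

By the 2:1 method the load spreads at 1 horizontal : 2 vertical, so at depth z the loaded area has grown by z in each plan dimension:
Δσ ≈ qD²/(D+z)² = 88×2.1²/(2.1+4.4)² = 9.1853 kPa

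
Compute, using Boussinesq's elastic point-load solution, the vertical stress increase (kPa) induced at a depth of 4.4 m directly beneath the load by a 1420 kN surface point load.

Δσ_z ≈ 35 kPa

Boussinesq vertical stress below a point load on an elastic half-space:
Δσ_z = 3P/(2πz²) · [1 + (r/z)²]^(−5/2)
r/z = 0/4.4 = 0; [1+(r/z)²]^(−5/2) = 1.
Δσ_z = 3×1420/(2π×4.4²) × 1 = 35.021 × 1 = 35.02 kPa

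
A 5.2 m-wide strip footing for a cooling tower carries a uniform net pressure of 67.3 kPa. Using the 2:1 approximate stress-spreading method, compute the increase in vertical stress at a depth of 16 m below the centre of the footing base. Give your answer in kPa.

Δσ_z ≈ 16.5 kPa

By the 2:1 method the load spreads at 1 horizontal : 2 vertical, so at depth z the loaded area has grown by z in each plan dimension:
Δσ = qB/(B+z) = 67.3×5.2/(5.2+16) = 16.508 kPa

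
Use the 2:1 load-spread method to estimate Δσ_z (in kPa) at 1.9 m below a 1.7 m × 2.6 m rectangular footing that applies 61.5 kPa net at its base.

By the 2:1 method the load spreads at 1 horizontal : 2 vertical, so at depth z the loaded area has grown by z in each plan dimension:
Δσ = qBL/((B+z)(L+z)) = 61.5×1.7×2.6/((1.7+1.9)(2.6+1.9)) = 16.78 kPa

Δσ_z ≈ 16.8 kPa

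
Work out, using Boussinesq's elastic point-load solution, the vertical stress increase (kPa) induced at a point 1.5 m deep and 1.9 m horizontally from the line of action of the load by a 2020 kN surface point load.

Δσ_z ≈ 39.2 kPa

Boussinesq vertical stress below a point load on an elastic half-space:
Δσ_z = 3P/(2πz²) · [1 + (r/z)²]^(−5/2)
r/z = 1.9/1.5 = 1.2667; [1+(r/z)²]^(−5/2) = 0.091351.
Δσ_z = 3×2020/(2π×1.5²) × 0.091351 = 428.66 × 0.091351 = 39.16 kPa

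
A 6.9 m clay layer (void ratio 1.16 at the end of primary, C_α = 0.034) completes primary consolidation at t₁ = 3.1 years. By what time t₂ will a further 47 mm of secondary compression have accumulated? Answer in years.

t₂ ≈ 8.4 years

S_s = C_α·H/(1+e_p)·log₁₀(t₂/t₁) ⇒ log₁₀(t₂/t₁) = S_s·(1+e_p)/(C_α·H).
log₁₀(t₂/t₁) = 0.047 × (1+1.16) / (0.034×6.9) = 0.4327
t₂ = t₁ × 10^0.4327 = 3.1 × 2.709 = 8.396 years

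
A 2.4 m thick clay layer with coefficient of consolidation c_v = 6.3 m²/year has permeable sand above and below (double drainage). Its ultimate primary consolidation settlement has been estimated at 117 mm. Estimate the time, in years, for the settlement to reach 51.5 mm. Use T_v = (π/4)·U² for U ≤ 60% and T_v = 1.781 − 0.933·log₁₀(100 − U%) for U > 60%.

t ≈ 0.0348 years

Drainage path length: H_d = H/2 = 1.2 m (double drainage).
U = S(t)/S_ult = 51.5/117 = 0.4402.
U ≤ 60%: T_v = (π/4)·U² = (π/4)×0.44017² = 0.15217.
t = T_v·H_d²/c_v = 0.15217×1.2²/6.3 = 0.03478 years.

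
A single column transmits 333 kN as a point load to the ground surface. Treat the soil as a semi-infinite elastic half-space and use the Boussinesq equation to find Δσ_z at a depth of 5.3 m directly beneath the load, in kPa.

Δσ_z ≈ 5.66 kPa

Boussinesq vertical stress below a point load on an elastic half-space:
Δσ_z = 3P/(2πz²) · [1 + (r/z)²]^(−5/2)
r/z = 0/5.3 = 0; [1+(r/z)²]^(−5/2) = 1.
Δσ_z = 3×333/(2π×5.3²) × 1 = 5.6602 × 1 = 5.66 kPa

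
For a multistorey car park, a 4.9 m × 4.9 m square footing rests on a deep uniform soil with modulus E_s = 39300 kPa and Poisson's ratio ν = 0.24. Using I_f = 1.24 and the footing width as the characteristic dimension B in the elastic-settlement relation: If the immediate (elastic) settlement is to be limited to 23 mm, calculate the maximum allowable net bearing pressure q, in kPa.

q ≈ 158 kPa

S_e = q·B·(1−ν²)/E_s · I_f  ⇒  q = S_e·E_s / (B·(1−ν²)·I_f).
q = 0.023 × 39300 / (4.9 × 0.9424 × 1.24) = 157.9 kPa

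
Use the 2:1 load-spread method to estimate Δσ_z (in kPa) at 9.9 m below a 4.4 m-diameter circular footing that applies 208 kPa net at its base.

By the 2:1 method the load spreads at 1 horizontal : 2 vertical, so at depth z the loaded area has grown by z in each plan dimension:
Δσ ≈ qD²/(D+z)² = 208×4.4²/(4.4+9.9)² = 19.692 kPa

Δσ_z ≈ 19.7 kPa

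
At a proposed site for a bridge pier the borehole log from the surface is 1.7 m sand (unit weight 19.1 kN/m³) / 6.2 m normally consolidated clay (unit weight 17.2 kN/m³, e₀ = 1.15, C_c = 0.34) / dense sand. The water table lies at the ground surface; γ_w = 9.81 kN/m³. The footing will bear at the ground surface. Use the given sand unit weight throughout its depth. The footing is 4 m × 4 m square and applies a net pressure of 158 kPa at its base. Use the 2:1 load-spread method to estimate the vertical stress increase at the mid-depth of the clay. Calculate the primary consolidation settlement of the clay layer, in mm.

Mid-depth of clay below the ground surface: z = 1.7 + 6.2/2 = 4.8 m.
Total vertical stress at mid-clay: σ_v = 19.1×1.7 + 17.2×3.1 = 85.79 kPa.
Pore pressure: u = 9.81×(4.8 − 0) = 47.088 kPa.
Initial effective stress: σ'_0 = σ_v − u = 85.79 − 47.088 = 38.702 kPa.
Stress increase at mid-clay by the 2:1 spreading method:
Δσ = qBL/((B+z)(L+z)) = 158×4×4/((4+4.8)(4+4.8)) = 32.645 kPa
Final effective stress: σ'_f = σ'_0 + Δσ = 38.702 + 32.645 = 71.347 kPa.
Normally consolidated clay, so the full stress increment lies on the virgin compression line:
S_c = C_c·H/(1+e₀)·log₁₀(σ'_f/σ'_0) = 0.34×6.2/(1+1.15)×log₁₀(71.347/38.702)
    = 0.98047 × 0.26564 = 0.2605 m

S_c ≈ 260 mm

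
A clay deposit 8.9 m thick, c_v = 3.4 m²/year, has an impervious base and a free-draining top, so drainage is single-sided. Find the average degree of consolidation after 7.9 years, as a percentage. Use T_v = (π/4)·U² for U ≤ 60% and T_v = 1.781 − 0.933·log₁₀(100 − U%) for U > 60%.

Drainage path length: H_d = H = 8.9 m (single drainage).
T_v = c_v·t/H_d² = 3.4×7.9/8.9² = 0.3391.
T_v = 0.3391 corresponds to the U > 60% branch:
U = 1 − 10^((1.781 − T_v)/0.933)/100 = 0.6489

U ≈ 64.9 %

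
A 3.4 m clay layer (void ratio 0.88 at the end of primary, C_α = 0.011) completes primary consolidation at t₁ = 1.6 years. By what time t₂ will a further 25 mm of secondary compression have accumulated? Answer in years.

S_s = C_α·H/(1+e_p)·log₁₀(t₂/t₁) ⇒ log₁₀(t₂/t₁) = S_s·(1+e_p)/(C_α·H).
log₁₀(t₂/t₁) = 0.025 × (1+0.88) / (0.011×3.4) = 1.257
t₂ = t₁ × 10^1.257 = 1.6 × 18.06 = 28.89 years

t₂ ≈ 28.9 years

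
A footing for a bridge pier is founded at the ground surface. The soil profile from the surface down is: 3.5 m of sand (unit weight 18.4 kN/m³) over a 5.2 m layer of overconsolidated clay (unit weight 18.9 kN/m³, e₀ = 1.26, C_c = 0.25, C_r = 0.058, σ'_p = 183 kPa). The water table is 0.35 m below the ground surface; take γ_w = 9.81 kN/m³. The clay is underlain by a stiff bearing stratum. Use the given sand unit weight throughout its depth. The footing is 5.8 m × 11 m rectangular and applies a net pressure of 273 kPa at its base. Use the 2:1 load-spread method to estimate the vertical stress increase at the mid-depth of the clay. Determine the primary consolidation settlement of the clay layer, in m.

S_c ≈ 0.0531 m

Mid-depth of clay below the ground surface: z = 3.5 + 5.2/2 = 6.1 m.
Total vertical stress at mid-clay: σ_v = 18.4×3.5 + 18.9×2.6 = 113.54 kPa.
Pore pressure: u = 9.81×(6.1 − 0.35) = 56.408 kPa.
Initial effective stress: σ'_0 = σ_v − u = 113.54 − 56.408 = 57.132 kPa.
Stress increase at mid-clay by the 2:1 spreading method:
Δσ = qBL/((B+z)(L+z)) = 273×5.8×11/((5.8+6.1)(11+6.1)) = 85.593 kPa
Final effective stress: σ'_f = 57.132 + 85.593 = 142.72 kPa.
σ'_f = 142.72 ≤ σ'_p = 183 kPa, so the clay remains overconsolidated and only the recompression index applies:
S_c = C_r·H/(1+e₀)·log₁₀(σ'_f/σ'_0) = 0.058×5.2/2.26×log₁₀(142.72/57.132)
    = 0.13345 × 0.39761 = 0.05306 m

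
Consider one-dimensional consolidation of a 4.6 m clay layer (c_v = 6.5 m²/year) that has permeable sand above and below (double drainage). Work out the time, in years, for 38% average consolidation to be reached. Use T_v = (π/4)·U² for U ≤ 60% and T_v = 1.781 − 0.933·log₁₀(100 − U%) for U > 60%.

Drainage path length: H_d = H/2 = 2.3 m (double drainage).
U ≤ 60%: T_v = (π/4)·U² = (π/4)×0.38² = 0.11341.
t = T_v·H_d²/c_v = 0.11341×2.3²/6.5 = 0.0923 years.

t ≈ 0.0923 years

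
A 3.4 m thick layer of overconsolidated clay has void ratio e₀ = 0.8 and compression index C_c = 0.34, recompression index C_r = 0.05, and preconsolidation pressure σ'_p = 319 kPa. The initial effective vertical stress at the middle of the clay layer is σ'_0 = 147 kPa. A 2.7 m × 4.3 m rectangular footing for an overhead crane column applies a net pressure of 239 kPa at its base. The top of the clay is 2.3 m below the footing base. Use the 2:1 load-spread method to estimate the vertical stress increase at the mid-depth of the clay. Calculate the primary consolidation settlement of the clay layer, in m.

S_c ≈ 0.012 m

Mid-depth of clay below the footing base: z = 2.3 + 3.4/2 = 4 m.
Stress increase at mid-clay by the 2:1 spreading method:
Δσ = qBL/((B+z)(L+z)) = 239×2.7×4.3/((2.7+4)(4.3+4)) = 49.897 kPa
Final effective stress: σ'_f = 147 + 49.897 = 196.9 kPa.
σ'_f = 196.9 ≤ σ'_p = 319 kPa, so the clay remains overconsolidated and only the recompression index applies:
S_c = C_r·H/(1+e₀)·log₁₀(σ'_f/σ'_0) = 0.05×3.4/1.8×log₁₀(196.9/147)
    = 0.094445 × 0.12693 = 0.01199 m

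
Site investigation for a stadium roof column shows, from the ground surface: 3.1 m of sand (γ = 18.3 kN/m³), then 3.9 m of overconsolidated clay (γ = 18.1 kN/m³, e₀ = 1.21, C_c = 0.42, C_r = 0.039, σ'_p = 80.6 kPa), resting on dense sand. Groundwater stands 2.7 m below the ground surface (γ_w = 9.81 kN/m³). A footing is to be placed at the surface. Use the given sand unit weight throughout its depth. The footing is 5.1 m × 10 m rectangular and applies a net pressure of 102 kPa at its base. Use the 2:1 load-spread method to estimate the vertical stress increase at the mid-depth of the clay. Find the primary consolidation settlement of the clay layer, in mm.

S_c ≈ 83.7 mm

Mid-depth of clay below the ground surface: z = 3.1 + 3.9/2 = 5.05 m.
Total vertical stress at mid-clay: σ_v = 18.3×3.1 + 18.1×1.95 = 92.025 kPa.
Pore pressure: u = 9.81×(5.05 − 2.7) = 23.054 kPa.
Initial effective stress: σ'_0 = σ_v − u = 92.025 − 23.054 = 68.971 kPa.
Stress increase at mid-clay by the 2:1 spreading method:
Δσ = qBL/((B+z)(L+z)) = 102×5.1×10/((5.1+5.05)(10+5.05)) = 34.054 kPa
Final effective stress: σ'_f = 68.971 + 34.054 = 103.03 kPa.
σ'_f = 103.03 > σ'_p = 80.6 kPa, so the stress path crosses the preconsolidation pressure — recompression up to σ'_p, then virgin compression beyond:
S_c = H/(1+e₀)·[C_r·log₁₀(σ'_p/σ'_0) + C_c·log₁₀(σ'_f/σ'_p)]
    = 3.9/2.21 × [0.039×log₁₀(80.6/68.971) + 0.42×log₁₀(103.03/80.6)]
    = 1.7647 × [0.0026391 + 0.044784] = 0.08369 m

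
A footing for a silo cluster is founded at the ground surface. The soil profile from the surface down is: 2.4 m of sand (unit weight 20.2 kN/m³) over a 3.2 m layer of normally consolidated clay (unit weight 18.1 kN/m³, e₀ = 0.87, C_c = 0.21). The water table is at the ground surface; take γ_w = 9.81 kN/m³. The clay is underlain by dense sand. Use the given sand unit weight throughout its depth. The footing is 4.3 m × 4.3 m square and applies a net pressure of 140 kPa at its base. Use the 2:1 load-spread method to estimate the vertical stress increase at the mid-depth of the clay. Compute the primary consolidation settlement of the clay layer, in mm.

Mid-depth of clay below the ground surface: z = 2.4 + 3.2/2 = 4 m.
Total vertical stress at mid-clay: σ_v = 20.2×2.4 + 18.1×1.6 = 77.44 kPa.
Pore pressure: u = 9.81×(4 − 0) = 39.24 kPa.
Initial effective stress: σ'_0 = σ_v − u = 77.44 − 39.24 = 38.2 kPa.
Stress increase at mid-clay by the 2:1 spreading method:
Δσ = qBL/((B+z)(L+z)) = 140×4.3×4.3/((4.3+4)(4.3+4)) = 37.576 kPa
Final effective stress: σ'_f = σ'_0 + Δσ = 38.2 + 37.576 = 75.776 kPa.
Normally consolidated clay, so the full stress increment lies on the virgin compression line:
S_c = C_c·H/(1+e₀)·log₁₀(σ'_f/σ'_0) = 0.21×3.2/(1+0.87)×log₁₀(75.776/38.2)
    = 0.35936 × 0.29747 = 0.1069 m

S_c ≈ 107 mm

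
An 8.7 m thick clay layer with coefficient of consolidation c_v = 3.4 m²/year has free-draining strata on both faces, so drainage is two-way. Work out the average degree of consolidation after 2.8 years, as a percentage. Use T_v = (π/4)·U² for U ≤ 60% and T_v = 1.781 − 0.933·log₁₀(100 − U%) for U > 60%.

U ≈ 76.6 %

Drainage path length: H_d = H/2 = 4.35 m (double drainage).
T_v = c_v·t/H_d² = 3.4×2.8/4.35² = 0.5031.
T_v = 0.5031 corresponds to the U > 60% branch:
U = 1 − 10^((1.781 − T_v)/0.933)/100 = 0.7658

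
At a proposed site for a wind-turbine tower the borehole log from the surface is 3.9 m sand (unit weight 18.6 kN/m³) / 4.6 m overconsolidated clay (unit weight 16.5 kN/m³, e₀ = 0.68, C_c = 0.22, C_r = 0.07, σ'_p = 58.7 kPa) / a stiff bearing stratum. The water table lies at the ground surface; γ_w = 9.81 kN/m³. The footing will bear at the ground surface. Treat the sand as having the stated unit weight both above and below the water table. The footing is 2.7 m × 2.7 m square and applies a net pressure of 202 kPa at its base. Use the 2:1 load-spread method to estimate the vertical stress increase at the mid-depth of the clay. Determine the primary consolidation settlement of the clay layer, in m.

Mid-depth of clay below the ground surface: z = 3.9 + 4.6/2 = 6.2 m.
Total vertical stress at mid-clay: σ_v = 18.6×3.9 + 16.5×2.3 = 110.49 kPa.
Pore pressure: u = 9.81×(6.2 − 0) = 60.822 kPa.
Initial effective stress: σ'_0 = σ_v − u = 110.49 − 60.822 = 49.668 kPa.
Stress increase at mid-clay by the 2:1 spreading method:
Δσ = qBL/((B+z)(L+z)) = 202×2.7×2.7/((2.7+6.2)(2.7+6.2)) = 18.591 kPa
Final effective stress: σ'_f = 49.668 + 18.591 = 68.259 kPa.
σ'_f = 68.259 > σ'_p = 58.7 kPa, so the stress path crosses the preconsolidation pressure — recompression up to σ'_p, then virgin compression beyond:
S_c = H/(1+e₀)·[C_r·log₁₀(σ'_p/σ'_0) + C_c·log₁₀(σ'_f/σ'_p)]
    = 4.6/1.68 × [0.07×log₁₀(58.7/49.668) + 0.22×log₁₀(68.259/58.7)]
    = 2.7381 × [0.0050793 + 0.014415] = 0.05338 m

S_c ≈ 0.0534 m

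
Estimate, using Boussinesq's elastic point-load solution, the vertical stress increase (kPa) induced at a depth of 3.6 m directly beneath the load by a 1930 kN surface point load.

Boussinesq vertical stress below a point load on an elastic half-space:
Δσ_z = 3P/(2πz²) · [1 + (r/z)²]^(−5/2)
r/z = 0/3.6 = 0; [1+(r/z)²]^(−5/2) = 1.
Δσ_z = 3×1930/(2π×3.6²) × 1 = 71.104 × 1 = 71.1 kPa

Δσ_z ≈ 71.1 kPa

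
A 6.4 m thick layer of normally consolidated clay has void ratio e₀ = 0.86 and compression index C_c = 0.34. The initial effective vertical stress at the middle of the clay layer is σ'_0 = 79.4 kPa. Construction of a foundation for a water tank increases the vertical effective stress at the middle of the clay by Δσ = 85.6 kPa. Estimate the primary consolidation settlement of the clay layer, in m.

Final effective stress: σ'_f = σ'_0 + Δσ = 79.4 + 85.6 = 165 kPa.
Normally consolidated clay, so the full stress increment lies on the virgin compression line:
S_c = C_c·H/(1+e₀)·log₁₀(σ'_f/σ'_0) = 0.34×6.4/(1+0.86)×log₁₀(165/79.4)
    = 1.1699 × 0.31766 = 0.3716 m

S_c ≈ 0.372 m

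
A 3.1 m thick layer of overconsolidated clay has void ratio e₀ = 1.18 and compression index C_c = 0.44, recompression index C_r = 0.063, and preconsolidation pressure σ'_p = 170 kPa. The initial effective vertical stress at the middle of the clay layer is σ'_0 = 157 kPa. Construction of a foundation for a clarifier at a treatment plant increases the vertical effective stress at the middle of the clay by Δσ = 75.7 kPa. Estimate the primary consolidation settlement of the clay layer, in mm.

Final effective stress: σ'_f = 157 + 75.7 = 232.7 kPa.
σ'_f = 232.7 > σ'_p = 170 kPa, so the stress path crosses the preconsolidation pressure — recompression up to σ'_p, then virgin compression beyond:
S_c = H/(1+e₀)·[C_r·log₁₀(σ'_p/σ'_0) + C_c·log₁₀(σ'_f/σ'_p)]
    = 3.1/2.18 × [0.063×log₁₀(170/157) + 0.44×log₁₀(232.7/170)]
    = 1.422 × [0.0021766 + 0.059993] = 0.08841 m

S_c ≈ 88.4 mm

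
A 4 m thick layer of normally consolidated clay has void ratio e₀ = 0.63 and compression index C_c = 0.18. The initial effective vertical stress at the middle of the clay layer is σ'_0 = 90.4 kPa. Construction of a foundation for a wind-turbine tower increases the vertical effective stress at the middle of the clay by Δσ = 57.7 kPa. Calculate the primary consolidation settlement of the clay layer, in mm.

S_c ≈ 94.7 mm

Final effective stress: σ'_f = σ'_0 + Δσ = 90.4 + 57.7 = 148.1 kPa.
Normally consolidated clay, so the full stress increment lies on the virgin compression line:
S_c = C_c·H/(1+e₀)·log₁₀(σ'_f/σ'_0) = 0.18×4/(1+0.63)×log₁₀(148.1/90.4)
    = 0.44172 × 0.21439 = 0.0947 m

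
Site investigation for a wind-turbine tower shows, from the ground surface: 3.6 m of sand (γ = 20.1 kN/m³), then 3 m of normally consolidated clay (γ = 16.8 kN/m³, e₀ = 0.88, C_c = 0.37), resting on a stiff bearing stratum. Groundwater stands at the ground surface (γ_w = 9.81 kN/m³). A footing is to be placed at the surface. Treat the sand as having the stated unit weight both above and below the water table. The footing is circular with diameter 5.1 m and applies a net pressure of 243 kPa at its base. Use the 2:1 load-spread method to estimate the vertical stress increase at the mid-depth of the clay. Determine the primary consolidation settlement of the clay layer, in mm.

S_c ≈ 211 mm

Mid-depth of clay below the ground surface: z = 3.6 + 3/2 = 5.1 m.
Total vertical stress at mid-clay: σ_v = 20.1×3.6 + 16.8×1.5 = 97.56 kPa.
Pore pressure: u = 9.81×(5.1 − 0) = 50.031 kPa.
Initial effective stress: σ'_0 = σ_v − u = 97.56 − 50.031 = 47.529 kPa.
Stress increase at mid-clay by the 2:1 spreading method:
Δσ ≈ qD²/(D+z)² = 243×5.1²/(5.1+5.1)² = 60.75 kPa
Final effective stress: σ'_f = σ'_0 + Δσ = 47.529 + 60.75 = 108.28 kPa.
Normally consolidated clay, so the full stress increment lies on the virgin compression line:
S_c = C_c·H/(1+e₀)·log₁₀(σ'_f/σ'_0) = 0.37×3/(1+0.88)×log₁₀(108.28/47.529)
    = 0.59043 × 0.35759 = 0.2111 m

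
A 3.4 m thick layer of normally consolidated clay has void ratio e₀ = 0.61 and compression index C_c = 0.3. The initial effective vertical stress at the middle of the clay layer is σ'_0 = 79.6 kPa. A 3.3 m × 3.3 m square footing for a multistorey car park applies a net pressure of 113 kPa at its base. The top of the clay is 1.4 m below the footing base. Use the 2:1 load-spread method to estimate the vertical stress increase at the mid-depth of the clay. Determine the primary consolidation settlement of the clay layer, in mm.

Mid-depth of clay below the footing base: z = 1.4 + 3.4/2 = 3.1 m.
Stress increase at mid-clay by the 2:1 spreading method:
Δσ = qBL/((B+z)(L+z)) = 113×3.3×3.3/((3.3+3.1)(3.3+3.1)) = 30.043 kPa
Final effective stress: σ'_f = σ'_0 + Δσ = 79.6 + 30.043 = 109.64 kPa.
Normally consolidated clay, so the full stress increment lies on the virgin compression line:
S_c = C_c·H/(1+e₀)·log₁₀(σ'_f/σ'_0) = 0.3×3.4/(1+0.61)×log₁₀(109.64/79.6)
    = 0.63354 × 0.13906 = 0.0881 m

S_c ≈ 88.1 mm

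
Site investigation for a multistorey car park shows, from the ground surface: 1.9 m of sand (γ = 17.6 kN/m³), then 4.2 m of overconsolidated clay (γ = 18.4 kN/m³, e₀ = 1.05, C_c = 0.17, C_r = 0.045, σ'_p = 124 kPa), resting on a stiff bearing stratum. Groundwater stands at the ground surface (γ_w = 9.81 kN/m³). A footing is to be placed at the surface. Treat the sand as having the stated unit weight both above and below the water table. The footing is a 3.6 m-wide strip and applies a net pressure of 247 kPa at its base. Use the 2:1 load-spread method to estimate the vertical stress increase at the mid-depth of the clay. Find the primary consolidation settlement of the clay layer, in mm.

Mid-depth of clay below the ground surface: z = 1.9 + 4.2/2 = 4 m.
Total vertical stress at mid-clay: σ_v = 17.6×1.9 + 18.4×2.1 = 72.08 kPa.
Pore pressure: u = 9.81×(4 − 0) = 39.24 kPa.
Initial effective stress: σ'_0 = σ_v − u = 72.08 − 39.24 = 32.84 kPa.
Stress increase at mid-clay by the 2:1 spreading method:
Δσ = qB/(B+z) = 247×3.6/(3.6+4) = 117 kPa
Final effective stress: σ'_f = 32.84 + 117 = 149.84 kPa.
σ'_f = 149.84 > σ'_p = 124 kPa, so the stress path crosses the preconsolidation pressure — recompression up to σ'_p, then virgin compression beyond:
S_c = H/(1+e₀)·[C_r·log₁₀(σ'_p/σ'_0) + C_c·log₁₀(σ'_f/σ'_p)]
    = 4.2/2.05 × [0.045×log₁₀(124/32.84) + 0.17×log₁₀(149.84/124)]
    = 2.0488 × [0.025966 + 0.013975] = 0.08183 m

S_c ≈ 81.8 mm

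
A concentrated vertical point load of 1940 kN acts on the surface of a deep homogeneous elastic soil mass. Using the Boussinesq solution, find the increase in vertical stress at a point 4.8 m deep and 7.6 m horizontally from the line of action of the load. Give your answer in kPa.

Δσ_z ≈ 1.75 kPa

Boussinesq vertical stress below a point load on an elastic half-space:
Δσ_z = 3P/(2πz²) · [1 + (r/z)²]^(−5/2)
r/z = 7.6/4.8 = 1.5833; [1+(r/z)²]^(−5/2) = 0.043419.
Δσ_z = 3×1940/(2π×4.8²) × 0.043419 = 40.203 × 0.043419 = 1.746 kPa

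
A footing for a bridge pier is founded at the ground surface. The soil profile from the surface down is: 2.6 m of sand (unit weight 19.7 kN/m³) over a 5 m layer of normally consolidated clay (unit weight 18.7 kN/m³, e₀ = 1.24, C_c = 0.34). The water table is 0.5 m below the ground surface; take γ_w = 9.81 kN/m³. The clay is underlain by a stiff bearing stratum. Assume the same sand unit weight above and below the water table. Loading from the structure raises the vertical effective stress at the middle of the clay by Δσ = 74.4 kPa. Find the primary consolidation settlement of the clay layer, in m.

S_c ≈ 0.29 m

Mid-depth of clay below the ground surface: z = 2.6 + 5/2 = 5.1 m.
Total vertical stress at mid-clay: σ_v = 19.7×2.6 + 18.7×2.5 = 97.97 kPa.
Pore pressure: u = 9.81×(5.1 − 0.5) = 45.126 kPa.
Initial effective stress: σ'_0 = σ_v − u = 97.97 − 45.126 = 52.844 kPa.
Final effective stress: σ'_f = σ'_0 + Δσ = 52.844 + 74.4 = 127.24 kPa.
Normally consolidated clay, so the full stress increment lies on the virgin compression line:
S_c = C_c·H/(1+e₀)·log₁₀(σ'_f/σ'_0) = 0.34×5/(1+1.24)×log₁₀(127.24/52.844)
    = 0.75893 × 0.38163 = 0.2896 m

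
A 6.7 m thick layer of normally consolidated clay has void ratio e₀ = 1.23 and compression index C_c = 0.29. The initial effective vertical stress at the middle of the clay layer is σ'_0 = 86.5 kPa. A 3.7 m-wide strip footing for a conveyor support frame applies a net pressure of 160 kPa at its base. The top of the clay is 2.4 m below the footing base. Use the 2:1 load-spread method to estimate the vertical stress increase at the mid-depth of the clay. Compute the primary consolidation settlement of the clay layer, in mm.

Mid-depth of clay below the footing base: z = 2.4 + 6.7/2 = 5.75 m.
Stress increase at mid-clay by the 2:1 spreading method:
Δσ = qB/(B+z) = 160×3.7/(3.7+5.75) = 62.646 kPa
Final effective stress: σ'_f = σ'_0 + Δσ = 86.5 + 62.646 = 149.15 kPa.
Normally consolidated clay, so the full stress increment lies on the virgin compression line:
S_c = C_c·H/(1+e₀)·log₁₀(σ'_f/σ'_0) = 0.29×6.7/(1+1.23)×log₁₀(149.15/86.5)
    = 0.8713 × 0.23661 = 0.2062 m

S_c ≈ 206 mm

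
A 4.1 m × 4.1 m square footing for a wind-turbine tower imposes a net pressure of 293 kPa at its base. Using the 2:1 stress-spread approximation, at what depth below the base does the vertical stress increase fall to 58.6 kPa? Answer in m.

z ≈ 5.07 m

2:1 spreading — at depth z the loaded area has grown by z in each plan dimension:
qB²/(B+z)² = Δσ_z ⇒ z = B(√(q/Δσ_z) − 1) = 4.1×(√(293/58.6) − 1) = 5.068 m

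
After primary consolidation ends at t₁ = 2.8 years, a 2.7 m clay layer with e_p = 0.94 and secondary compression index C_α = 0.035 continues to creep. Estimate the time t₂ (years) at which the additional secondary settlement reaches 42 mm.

t₂ ≈ 20.4 years

S_s = C_α·H/(1+e_p)·log₁₀(t₂/t₁) ⇒ log₁₀(t₂/t₁) = S_s·(1+e_p)/(C_α·H).
log₁₀(t₂/t₁) = 0.042 × (1+0.94) / (0.035×2.7) = 0.8622
t₂ = t₁ × 10^0.8622 = 2.8 × 7.282 = 20.39 years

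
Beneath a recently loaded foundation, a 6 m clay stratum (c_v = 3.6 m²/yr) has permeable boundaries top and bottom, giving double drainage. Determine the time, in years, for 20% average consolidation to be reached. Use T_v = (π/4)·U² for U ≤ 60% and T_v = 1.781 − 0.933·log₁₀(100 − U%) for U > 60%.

t ≈ 0.0785 years

Drainage path length: H_d = H/2 = 3 m (double drainage).
U ≤ 60%: T_v = (π/4)·U² = (π/4)×0.2² = 0.031416.
t = T_v·H_d²/c_v = 0.031416×3²/3.6 = 0.07854 years.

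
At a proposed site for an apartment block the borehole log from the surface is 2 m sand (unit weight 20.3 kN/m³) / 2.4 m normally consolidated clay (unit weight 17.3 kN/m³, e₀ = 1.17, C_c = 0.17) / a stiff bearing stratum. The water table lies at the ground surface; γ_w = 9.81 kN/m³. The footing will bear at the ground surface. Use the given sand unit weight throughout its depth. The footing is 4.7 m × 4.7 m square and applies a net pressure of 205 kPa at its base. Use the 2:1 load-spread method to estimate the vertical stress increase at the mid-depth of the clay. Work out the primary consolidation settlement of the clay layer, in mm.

Mid-depth of clay below the ground surface: z = 2 + 2.4/2 = 3.2 m.
Total vertical stress at mid-clay: σ_v = 20.3×2 + 17.3×1.2 = 61.36 kPa.
Pore pressure: u = 9.81×(3.2 − 0) = 31.392 kPa.
Initial effective stress: σ'_0 = σ_v − u = 61.36 − 31.392 = 29.968 kPa.
Stress increase at mid-clay by the 2:1 spreading method:
Δσ = qBL/((B+z)(L+z)) = 205×4.7×4.7/((4.7+3.2)(4.7+3.2)) = 72.56 kPa
Final effective stress: σ'_f = σ'_0 + Δσ = 29.968 + 72.56 = 102.53 kPa.
Normally consolidated clay, so the full stress increment lies on the virgin compression line:
S_c = C_c·H/(1+e₀)·log₁₀(σ'_f/σ'_0) = 0.17×2.4/(1+1.17)×log₁₀(102.53/29.968)
    = 0.18802 × 0.53419 = 0.1004 m

S_c ≈ 100 mm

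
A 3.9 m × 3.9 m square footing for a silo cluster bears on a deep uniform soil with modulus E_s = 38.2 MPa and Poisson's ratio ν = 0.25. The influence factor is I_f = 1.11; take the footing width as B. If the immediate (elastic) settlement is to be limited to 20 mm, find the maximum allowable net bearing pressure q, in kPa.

E_s = 38.2 MPa = 38200 kPa.
S_e = q·B·(1−ν²)/E_s · I_f  ⇒  q = S_e·E_s / (B·(1−ν²)·I_f).
q = 0.02 × 38200 / (3.9 × 0.9375 × 1.11) = 188.2 kPa

q ≈ 188 kPa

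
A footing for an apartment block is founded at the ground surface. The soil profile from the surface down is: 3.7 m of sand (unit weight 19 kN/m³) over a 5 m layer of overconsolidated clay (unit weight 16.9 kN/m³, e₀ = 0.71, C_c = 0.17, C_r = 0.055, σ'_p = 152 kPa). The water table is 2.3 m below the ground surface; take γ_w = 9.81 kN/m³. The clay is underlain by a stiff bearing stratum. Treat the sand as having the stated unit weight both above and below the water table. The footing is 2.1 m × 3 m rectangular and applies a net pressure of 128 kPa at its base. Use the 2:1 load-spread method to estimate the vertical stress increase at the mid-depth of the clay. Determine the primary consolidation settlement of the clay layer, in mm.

S_c ≈ 9.28 mm

Mid-depth of clay below the ground surface: z = 3.7 + 5/2 = 6.2 m.
Total vertical stress at mid-clay: σ_v = 19×3.7 + 16.9×2.5 = 112.55 kPa.
Pore pressure: u = 9.81×(6.2 − 2.3) = 38.259 kPa.
Initial effective stress: σ'_0 = σ_v − u = 112.55 − 38.259 = 74.291 kPa.
Stress increase at mid-clay by the 2:1 spreading method:
Δσ = qBL/((B+z)(L+z)) = 128×2.1×3/((2.1+6.2)(3+6.2)) = 10.561 kPa
Final effective stress: σ'_f = 74.291 + 10.561 = 84.852 kPa.
σ'_f = 84.852 ≤ σ'_p = 152 kPa, so the clay remains overconsolidated and only the recompression index applies:
S_c = C_r·H/(1+e₀)·log₁₀(σ'_f/σ'_0) = 0.055×5/1.71×log₁₀(84.852/74.291)
    = 0.16082 × 0.057726 = 0.009283 m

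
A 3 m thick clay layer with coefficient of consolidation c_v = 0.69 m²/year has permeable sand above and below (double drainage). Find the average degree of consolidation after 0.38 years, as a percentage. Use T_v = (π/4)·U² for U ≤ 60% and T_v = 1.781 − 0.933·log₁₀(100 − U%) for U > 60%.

U ≈ 38.5 %

Drainage path length: H_d = H/2 = 1.5 m (double drainage).
T_v = c_v·t/H_d² = 0.69×0.38/1.5² = 0.11653.
T_v = 0.11653 corresponds to the U ≤ 60% branch:
U = √(4T_v/π) = 0.3852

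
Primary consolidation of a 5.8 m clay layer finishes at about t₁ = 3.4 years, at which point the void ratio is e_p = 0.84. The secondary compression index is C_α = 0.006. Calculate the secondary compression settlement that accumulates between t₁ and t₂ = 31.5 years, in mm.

S_s ≈ 18.3 mm

Secondary compression: S_s = C_α·H/(1+e_p)·log₁₀(t₂/t₁)
S_s = 0.006×5.8/(1+0.84)×log₁₀(31.5/3.4)
    = 0.01891 × 0.9668 = 0.01829 m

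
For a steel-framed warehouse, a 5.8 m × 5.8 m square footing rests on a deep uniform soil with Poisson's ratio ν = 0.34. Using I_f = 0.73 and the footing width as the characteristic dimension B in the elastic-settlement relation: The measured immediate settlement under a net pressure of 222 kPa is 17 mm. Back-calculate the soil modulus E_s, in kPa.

S_e = q·B·(1−ν²)/E_s · I_f  ⇒  E_s = q·B·(1−ν²)·I_f / S_e.
E_s = 222 × 5.8 × 0.8844 × 0.73 / 0.017 = 48900 kPa

E_s ≈ 48900 kPa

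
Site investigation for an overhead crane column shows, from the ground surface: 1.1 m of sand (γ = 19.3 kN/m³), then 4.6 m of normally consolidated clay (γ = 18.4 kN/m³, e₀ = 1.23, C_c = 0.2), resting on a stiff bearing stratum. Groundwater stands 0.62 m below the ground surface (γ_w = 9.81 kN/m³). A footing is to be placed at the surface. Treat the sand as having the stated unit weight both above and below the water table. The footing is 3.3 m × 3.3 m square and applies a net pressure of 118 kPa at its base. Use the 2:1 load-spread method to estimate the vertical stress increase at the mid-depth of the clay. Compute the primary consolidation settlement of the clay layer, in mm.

S_c ≈ 104 mm

Mid-depth of clay below the ground surface: z = 1.1 + 4.6/2 = 3.4 m.
Total vertical stress at mid-clay: σ_v = 19.3×1.1 + 18.4×2.3 = 63.55 kPa.
Pore pressure: u = 9.81×(3.4 − 0.62) = 27.272 kPa.
Initial effective stress: σ'_0 = σ_v − u = 63.55 − 27.272 = 36.278 kPa.
Stress increase at mid-clay by the 2:1 spreading method:
Δσ = qBL/((B+z)(L+z)) = 118×3.3×3.3/((3.3+3.4)(3.3+3.4)) = 28.626 kPa
Final effective stress: σ'_f = σ'_0 + Δσ = 36.278 + 28.626 = 64.904 kPa.
Normally consolidated clay, so the full stress increment lies on the virgin compression line:
S_c = C_c·H/(1+e₀)·log₁₀(σ'_f/σ'_0) = 0.2×4.6/(1+1.23)×log₁₀(64.904/36.278)
    = 0.41256 × 0.25263 = 0.1042 m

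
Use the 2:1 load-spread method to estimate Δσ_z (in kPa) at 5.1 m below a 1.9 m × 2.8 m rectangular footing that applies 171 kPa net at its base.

Δσ_z ≈ 16.5 kPa

By the 2:1 method the load spreads at 1 horizontal : 2 vertical, so at depth z the loaded area has grown by z in each plan dimension:
Δσ = qBL/((B+z)(L+z)) = 171×1.9×2.8/((1.9+5.1)(2.8+5.1)) = 16.451 kPa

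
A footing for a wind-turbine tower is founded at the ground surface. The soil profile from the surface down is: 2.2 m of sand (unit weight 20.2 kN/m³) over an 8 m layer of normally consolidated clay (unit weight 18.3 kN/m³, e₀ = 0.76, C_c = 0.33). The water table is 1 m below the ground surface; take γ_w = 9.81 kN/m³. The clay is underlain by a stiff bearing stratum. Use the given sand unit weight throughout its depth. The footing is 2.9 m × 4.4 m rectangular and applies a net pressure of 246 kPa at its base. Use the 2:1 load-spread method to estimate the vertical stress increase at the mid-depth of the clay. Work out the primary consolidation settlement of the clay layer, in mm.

Mid-depth of clay below the ground surface: z = 2.2 + 8/2 = 6.2 m.
Total vertical stress at mid-clay: σ_v = 20.2×2.2 + 18.3×4 = 117.64 kPa.
Pore pressure: u = 9.81×(6.2 − 1) = 51.012 kPa.
Initial effective stress: σ'_0 = σ_v − u = 117.64 − 51.012 = 66.628 kPa.
Stress increase at mid-clay by the 2:1 spreading method:
Δσ = qBL/((B+z)(L+z)) = 246×2.9×4.4/((2.9+6.2)(4.4+6.2)) = 32.542 kPa
Final effective stress: σ'_f = σ'_0 + Δσ = 66.628 + 32.542 = 99.17 kPa.
Normally consolidated clay, so the full stress increment lies on the virgin compression line:
S_c = C_c·H/(1+e₀)·log₁₀(σ'_f/σ'_0) = 0.33×8/(1+0.76)×log₁₀(99.17/66.628)
    = 1.5 × 0.17272 = 0.2591 m

S_c ≈ 259 mm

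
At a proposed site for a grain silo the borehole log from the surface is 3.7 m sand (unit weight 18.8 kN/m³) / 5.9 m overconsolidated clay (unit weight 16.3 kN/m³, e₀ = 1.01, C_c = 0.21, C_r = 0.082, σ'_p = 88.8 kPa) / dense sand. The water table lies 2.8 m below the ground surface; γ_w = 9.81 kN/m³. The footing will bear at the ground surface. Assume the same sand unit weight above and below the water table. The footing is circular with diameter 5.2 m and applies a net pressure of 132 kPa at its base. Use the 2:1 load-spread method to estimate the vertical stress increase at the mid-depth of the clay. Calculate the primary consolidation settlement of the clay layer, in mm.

S_c ≈ 56.7 mm

Mid-depth of clay below the ground surface: z = 3.7 + 5.9/2 = 6.65 m.
Total vertical stress at mid-clay: σ_v = 18.8×3.7 + 16.3×2.95 = 117.65 kPa.
Pore pressure: u = 9.81×(6.65 − 2.8) = 37.769 kPa.
Initial effective stress: σ'_0 = σ_v − u = 117.65 − 37.769 = 79.881 kPa.
Stress increase at mid-clay by the 2:1 spreading method:
Δσ ≈ qD²/(D+z)² = 132×5.2²/(5.2+6.65)² = 25.418 kPa
Final effective stress: σ'_f = 79.881 + 25.418 = 105.3 kPa.
σ'_f = 105.3 > σ'_p = 88.8 kPa, so the stress path crosses the preconsolidation pressure — recompression up to σ'_p, then virgin compression beyond:
S_c = H/(1+e₀)·[C_r·log₁₀(σ'_p/σ'_0) + C_c·log₁₀(σ'_f/σ'_p)]
    = 5.9/2.01 × [0.082×log₁₀(88.8/79.881) + 0.21×log₁₀(105.3/88.8)]
    = 2.9353 × [0.0037695 + 0.015543] = 0.05669 m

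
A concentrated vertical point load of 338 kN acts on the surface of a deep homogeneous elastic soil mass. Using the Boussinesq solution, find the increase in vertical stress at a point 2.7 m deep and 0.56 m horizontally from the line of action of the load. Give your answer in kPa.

Δσ_z ≈ 19.9 kPa

Boussinesq vertical stress below a point load on an elastic half-space:
Δσ_z = 3P/(2πz²) · [1 + (r/z)²]^(−5/2)
r/z = 0.56/2.7 = 0.20741; [1+(r/z)²]^(−5/2) = 0.90006.
Δσ_z = 3×338/(2π×2.7²) × 0.90006 = 22.138 × 0.90006 = 19.93 kPa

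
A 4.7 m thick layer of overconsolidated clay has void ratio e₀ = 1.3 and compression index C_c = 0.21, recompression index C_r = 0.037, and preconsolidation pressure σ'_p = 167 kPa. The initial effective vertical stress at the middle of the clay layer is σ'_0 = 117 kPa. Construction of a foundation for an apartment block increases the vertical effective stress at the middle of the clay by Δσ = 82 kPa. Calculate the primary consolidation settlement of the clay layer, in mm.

S_c ≈ 44.4 mm

Final effective stress: σ'_f = 117 + 82 = 199 kPa.
σ'_f = 199 > σ'_p = 167 kPa, so the stress path crosses the preconsolidation pressure — recompression up to σ'_p, then virgin compression beyond:
S_c = H/(1+e₀)·[C_r·log₁₀(σ'_p/σ'_0) + C_c·log₁₀(σ'_f/σ'_p)]
    = 4.7/2.3 × [0.037×log₁₀(167/117) + 0.21×log₁₀(199/167)]
    = 2.0435 × [0.0057176 + 0.015989] = 0.04436 m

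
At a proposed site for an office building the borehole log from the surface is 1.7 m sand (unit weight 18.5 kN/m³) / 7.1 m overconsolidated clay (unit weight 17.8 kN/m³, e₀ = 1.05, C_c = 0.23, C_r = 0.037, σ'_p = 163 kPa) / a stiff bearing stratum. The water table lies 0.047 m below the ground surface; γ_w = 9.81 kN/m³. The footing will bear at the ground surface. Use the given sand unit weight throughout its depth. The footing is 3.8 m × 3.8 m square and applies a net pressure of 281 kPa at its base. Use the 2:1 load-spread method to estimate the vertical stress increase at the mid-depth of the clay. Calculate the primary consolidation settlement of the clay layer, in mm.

Mid-depth of clay below the ground surface: z = 1.7 + 7.1/2 = 5.25 m.
Total vertical stress at mid-clay: σ_v = 18.5×1.7 + 17.8×3.55 = 94.64 kPa.
Pore pressure: u = 9.81×(5.25 − 0.047) = 51.041 kPa.
Initial effective stress: σ'_0 = σ_v − u = 94.64 − 51.041 = 43.599 kPa.
Stress increase at mid-clay by the 2:1 spreading method:
Δσ = qBL/((B+z)(L+z)) = 281×3.8×3.8/((3.8+5.25)(3.8+5.25)) = 49.542 kPa
Final effective stress: σ'_f = 43.599 + 49.542 = 93.141 kPa.
σ'_f = 93.141 ≤ σ'_p = 163 kPa, so the clay remains overconsolidated and only the recompression index applies:
S_c = C_r·H/(1+e₀)·log₁₀(σ'_f/σ'_0) = 0.037×7.1/2.05×log₁₀(93.141/43.599)
    = 0.12815 × 0.32966 = 0.04224 m

S_c ≈ 42.2 mm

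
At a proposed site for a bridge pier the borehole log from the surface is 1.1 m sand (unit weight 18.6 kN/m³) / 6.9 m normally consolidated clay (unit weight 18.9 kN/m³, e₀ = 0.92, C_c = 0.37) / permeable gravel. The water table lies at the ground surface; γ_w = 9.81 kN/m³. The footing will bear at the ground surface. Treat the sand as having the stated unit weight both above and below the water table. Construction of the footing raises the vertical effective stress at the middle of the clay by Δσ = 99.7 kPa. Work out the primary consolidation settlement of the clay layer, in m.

S_c ≈ 0.712 m

Mid-depth of clay below the ground surface: z = 1.1 + 6.9/2 = 4.55 m.
Total vertical stress at mid-clay: σ_v = 18.6×1.1 + 18.9×3.45 = 85.665 kPa.
Pore pressure: u = 9.81×(4.55 − 0) = 44.636 kPa.
Initial effective stress: σ'_0 = σ_v − u = 85.665 − 44.636 = 41.029 kPa.
Final effective stress: σ'_f = σ'_0 + Δσ = 41.029 + 99.7 = 140.73 kPa.
Normally consolidated clay, so the full stress increment lies on the virgin compression line:
S_c = C_c·H/(1+e₀)·log₁₀(σ'_f/σ'_0) = 0.37×6.9/(1+0.92)×log₁₀(140.73/41.029)
    = 1.3297 × 0.5353 = 0.7118 m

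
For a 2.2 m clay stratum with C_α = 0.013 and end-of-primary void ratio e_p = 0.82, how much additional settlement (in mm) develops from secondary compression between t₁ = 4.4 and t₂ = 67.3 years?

Secondary compression: S_s = C_α·H/(1+e_p)·log₁₀(t₂/t₁)
S_s = 0.013×2.2/(1+0.82)×log₁₀(67.3/4.4)
    = 0.01571 × 1.185 = 0.01861 m

S_s ≈ 18.6 mm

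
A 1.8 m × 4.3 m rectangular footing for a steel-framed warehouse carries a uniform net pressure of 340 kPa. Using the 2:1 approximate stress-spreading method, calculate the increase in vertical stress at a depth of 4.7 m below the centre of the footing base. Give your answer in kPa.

Δσ_z ≈ 45 kPa

By the 2:1 method the load spreads at 1 horizontal : 2 vertical, so at depth z the loaded area has grown by z in each plan dimension:
Δσ = qBL/((B+z)(L+z)) = 340×1.8×4.3/((1.8+4.7)(4.3+4.7)) = 44.985 kPa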